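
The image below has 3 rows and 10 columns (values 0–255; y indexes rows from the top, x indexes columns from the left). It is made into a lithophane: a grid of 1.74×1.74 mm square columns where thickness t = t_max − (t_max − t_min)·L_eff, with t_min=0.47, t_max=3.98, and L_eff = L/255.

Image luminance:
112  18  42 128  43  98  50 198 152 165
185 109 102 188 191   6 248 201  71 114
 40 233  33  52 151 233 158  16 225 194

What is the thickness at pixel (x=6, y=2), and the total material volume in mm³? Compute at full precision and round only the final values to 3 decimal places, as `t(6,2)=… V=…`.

t(6,2)=1.805 V=204.968

span = t_max - t_min = 3.98 - 0.47 = 3.510
L(6,2) = 158, L_eff = 158/255 = 0.619608
t(6,2) = 3.98 - 3.510·0.619608 = 1.805
Σt over all 3·10 pixels = 143862/2125 ≈ 67.6997647
V = pitch²·Σt = 1.74²·143862/2125 = 204.968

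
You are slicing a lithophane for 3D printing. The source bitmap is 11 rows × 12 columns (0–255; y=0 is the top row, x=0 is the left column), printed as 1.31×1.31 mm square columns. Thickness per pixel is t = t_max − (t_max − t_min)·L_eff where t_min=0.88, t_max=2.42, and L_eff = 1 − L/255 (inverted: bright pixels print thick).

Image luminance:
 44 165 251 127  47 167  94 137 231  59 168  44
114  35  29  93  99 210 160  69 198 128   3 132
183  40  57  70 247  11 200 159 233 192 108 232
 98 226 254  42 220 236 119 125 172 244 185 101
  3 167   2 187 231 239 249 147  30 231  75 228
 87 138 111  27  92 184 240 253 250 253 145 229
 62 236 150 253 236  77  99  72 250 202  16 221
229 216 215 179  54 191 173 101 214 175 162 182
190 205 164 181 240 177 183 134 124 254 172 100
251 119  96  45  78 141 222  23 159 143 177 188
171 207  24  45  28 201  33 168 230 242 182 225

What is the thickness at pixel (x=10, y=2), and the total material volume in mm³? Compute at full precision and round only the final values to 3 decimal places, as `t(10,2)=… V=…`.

t(10,2)=1.532 V=404.993

span = t_max - t_min = 2.42 - 0.88 = 1.540
L(10,2) = 108, L_eff = 1 - 108/255 = 0.576471 (inverted)
t(10,2) = 2.42 - 1.540·0.576471 = 1.532
Σt over all 11·12 pixels = 3008951/12750 ≈ 235.9961569
V = pitch²·Σt = 1.31²·3008951/12750 = 404.993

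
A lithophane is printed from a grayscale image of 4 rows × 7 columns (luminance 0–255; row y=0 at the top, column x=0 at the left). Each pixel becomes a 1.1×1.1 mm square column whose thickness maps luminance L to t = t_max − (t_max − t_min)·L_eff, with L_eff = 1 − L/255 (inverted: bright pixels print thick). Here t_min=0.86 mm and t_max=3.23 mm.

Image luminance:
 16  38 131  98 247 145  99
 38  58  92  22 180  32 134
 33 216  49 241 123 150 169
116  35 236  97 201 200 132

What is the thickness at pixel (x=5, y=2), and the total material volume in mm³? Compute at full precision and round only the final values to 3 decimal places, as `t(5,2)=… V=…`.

t(5,2)=2.254 V=66.563

span = t_max - t_min = 3.23 - 0.86 = 2.370
L(5,2) = 150, L_eff = 1 - 150/255 = 0.411765 (inverted)
t(5,2) = 3.23 - 2.370·0.411765 = 2.254
Σt over all 4·7 pixels = 116898/2125 ≈ 55.0108235
V = pitch²·Σt = 1.1²·116898/2125 = 66.563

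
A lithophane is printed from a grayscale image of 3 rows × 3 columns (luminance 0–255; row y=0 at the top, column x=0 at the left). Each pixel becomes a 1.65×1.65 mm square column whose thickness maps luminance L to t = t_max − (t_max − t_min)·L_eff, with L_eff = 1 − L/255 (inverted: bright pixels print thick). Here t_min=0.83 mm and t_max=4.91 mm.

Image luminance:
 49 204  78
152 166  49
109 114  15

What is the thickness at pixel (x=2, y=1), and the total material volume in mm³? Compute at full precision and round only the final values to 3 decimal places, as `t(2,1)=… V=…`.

t(2,1)=1.614 V=61.109

span = t_max - t_min = 4.91 - 0.83 = 4.080
L(2,1) = 49, L_eff = 1 - 49/255 = 0.807843 (inverted)
t(2,1) = 4.91 - 4.080·0.807843 = 1.614
Σt over all 3·3 pixels = 22.446
V = pitch²·Σt = 1.65²·22.446 = 61.109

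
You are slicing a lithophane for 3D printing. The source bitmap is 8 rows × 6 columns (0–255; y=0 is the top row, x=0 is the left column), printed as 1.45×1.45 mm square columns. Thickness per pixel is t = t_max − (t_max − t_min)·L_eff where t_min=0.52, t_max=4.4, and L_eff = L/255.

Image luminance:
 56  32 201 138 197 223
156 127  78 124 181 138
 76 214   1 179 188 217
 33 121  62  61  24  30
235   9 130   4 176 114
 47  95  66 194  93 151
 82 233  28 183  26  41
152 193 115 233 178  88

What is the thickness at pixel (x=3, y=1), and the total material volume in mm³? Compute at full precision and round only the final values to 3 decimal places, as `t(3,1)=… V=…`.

t(3,1)=2.513 V=260.964

span = t_max - t_min = 4.4 - 0.52 = 3.880
L(3,1) = 124, L_eff = 124/255 = 0.486275
t(3,1) = 4.4 - 3.880·0.486275 = 2.513
Σt over all 8·6 pixels = 791269/6375 ≈ 124.1206275
V = pitch²·Σt = 1.45²·791269/6375 = 260.964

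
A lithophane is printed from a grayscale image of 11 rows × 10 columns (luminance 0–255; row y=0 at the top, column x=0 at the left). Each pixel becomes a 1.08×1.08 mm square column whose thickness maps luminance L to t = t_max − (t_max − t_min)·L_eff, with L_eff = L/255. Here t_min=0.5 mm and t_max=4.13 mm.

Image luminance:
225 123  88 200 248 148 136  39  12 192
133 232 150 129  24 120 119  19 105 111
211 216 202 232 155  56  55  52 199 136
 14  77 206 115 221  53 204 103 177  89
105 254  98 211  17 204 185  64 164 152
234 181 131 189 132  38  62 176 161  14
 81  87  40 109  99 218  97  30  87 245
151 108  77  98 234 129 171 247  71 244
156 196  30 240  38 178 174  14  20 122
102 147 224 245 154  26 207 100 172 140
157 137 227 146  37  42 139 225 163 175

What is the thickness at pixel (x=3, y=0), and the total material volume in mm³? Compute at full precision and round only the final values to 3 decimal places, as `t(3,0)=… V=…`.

t(3,0)=1.283 V=283.259

span = t_max - t_min = 4.13 - 0.5 = 3.630
L(3,0) = 200, L_eff = 200/255 = 0.784314
t(3,0) = 4.13 - 3.630·0.784314 = 1.283
Σt over all 11·10 pixels = 516054/2125 ≈ 242.8489412
V = pitch²·Σt = 1.08²·516054/2125 = 283.259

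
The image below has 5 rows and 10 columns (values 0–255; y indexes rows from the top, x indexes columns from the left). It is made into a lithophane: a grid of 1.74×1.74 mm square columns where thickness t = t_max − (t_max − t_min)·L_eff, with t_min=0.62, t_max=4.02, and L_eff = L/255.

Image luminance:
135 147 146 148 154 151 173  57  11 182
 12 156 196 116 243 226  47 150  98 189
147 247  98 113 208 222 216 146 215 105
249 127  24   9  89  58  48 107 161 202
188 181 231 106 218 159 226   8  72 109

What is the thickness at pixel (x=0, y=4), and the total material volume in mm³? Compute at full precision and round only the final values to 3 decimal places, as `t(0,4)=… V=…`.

span = t_max - t_min = 4.02 - 0.62 = 3.400
L(0,4) = 188, L_eff = 188/255 = 0.737255
t(0,4) = 4.02 - 3.400·0.737255 = 1.513
Σt over all 5·10 pixels = 107.32
V = pitch²·Σt = 1.74²·107.32 = 324.922

t(0,4)=1.513 V=324.922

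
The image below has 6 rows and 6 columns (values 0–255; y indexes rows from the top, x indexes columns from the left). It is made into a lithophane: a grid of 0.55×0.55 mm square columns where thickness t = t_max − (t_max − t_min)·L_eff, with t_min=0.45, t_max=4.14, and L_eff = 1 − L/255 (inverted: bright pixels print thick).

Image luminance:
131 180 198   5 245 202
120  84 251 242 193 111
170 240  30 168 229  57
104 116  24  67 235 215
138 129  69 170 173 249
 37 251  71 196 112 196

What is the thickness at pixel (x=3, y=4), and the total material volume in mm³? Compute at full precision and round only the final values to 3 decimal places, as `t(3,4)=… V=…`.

t(3,4)=2.910 V=28.573

span = t_max - t_min = 4.14 - 0.45 = 3.690
L(3,4) = 170, L_eff = 1 - 170/255 = 0.333333 (inverted)
t(3,4) = 4.14 - 3.690·0.333333 = 2.910
Σt over all 6·6 pixels = 200721/2125 ≈ 94.4569412
V = pitch²·Σt = 0.55²·200721/2125 = 28.573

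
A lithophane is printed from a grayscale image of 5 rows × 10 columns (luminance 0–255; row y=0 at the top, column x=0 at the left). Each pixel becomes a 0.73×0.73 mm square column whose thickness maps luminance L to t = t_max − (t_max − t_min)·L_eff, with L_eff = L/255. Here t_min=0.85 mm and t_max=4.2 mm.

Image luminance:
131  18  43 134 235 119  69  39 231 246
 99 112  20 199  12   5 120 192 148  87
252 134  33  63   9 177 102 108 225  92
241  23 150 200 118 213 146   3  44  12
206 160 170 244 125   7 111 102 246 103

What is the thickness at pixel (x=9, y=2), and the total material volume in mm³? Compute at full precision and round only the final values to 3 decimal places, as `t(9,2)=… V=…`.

span = t_max - t_min = 4.2 - 0.85 = 3.350
L(9,2) = 92, L_eff = 92/255 = 0.360784
t(9,2) = 4.2 - 3.350·0.360784 = 2.991
Σt over all 5·10 pixels = 110629/850 ≈ 130.1517647
V = pitch²·Σt = 0.73²·110629/850 = 69.358

t(9,2)=2.991 V=69.358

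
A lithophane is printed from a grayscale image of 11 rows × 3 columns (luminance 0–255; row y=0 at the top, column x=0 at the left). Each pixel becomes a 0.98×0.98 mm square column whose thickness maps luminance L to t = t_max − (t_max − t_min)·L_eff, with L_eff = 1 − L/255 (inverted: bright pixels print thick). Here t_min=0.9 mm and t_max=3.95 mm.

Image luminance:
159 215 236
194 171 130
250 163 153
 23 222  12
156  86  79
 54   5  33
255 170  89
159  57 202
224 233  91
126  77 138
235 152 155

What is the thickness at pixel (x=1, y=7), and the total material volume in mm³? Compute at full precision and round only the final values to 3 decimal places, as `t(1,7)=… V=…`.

t(1,7)=1.582 V=82.559

span = t_max - t_min = 3.95 - 0.9 = 3.050
L(1,7) = 57, L_eff = 1 - 57/255 = 0.776471 (inverted)
t(1,7) = 3.95 - 3.050·0.776471 = 1.582
Σt over all 11·3 pixels = 73069/850 ≈ 85.9635294
V = pitch²·Σt = 0.98²·73069/850 = 82.559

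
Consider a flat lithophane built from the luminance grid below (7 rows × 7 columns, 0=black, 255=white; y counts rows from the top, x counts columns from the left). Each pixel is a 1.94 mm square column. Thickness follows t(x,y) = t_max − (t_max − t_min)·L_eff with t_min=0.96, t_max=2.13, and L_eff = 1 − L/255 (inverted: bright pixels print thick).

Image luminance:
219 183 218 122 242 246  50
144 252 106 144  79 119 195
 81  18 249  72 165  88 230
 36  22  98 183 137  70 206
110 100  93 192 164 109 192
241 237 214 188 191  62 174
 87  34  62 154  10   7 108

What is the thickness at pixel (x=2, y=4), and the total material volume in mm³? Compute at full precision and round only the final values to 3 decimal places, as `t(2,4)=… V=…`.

t(2,4)=1.387 V=292.789

span = t_max - t_min = 2.13 - 0.96 = 1.170
L(2,4) = 93, L_eff = 1 - 93/255 = 0.635294 (inverted)
t(2,4) = 2.13 - 1.170·0.635294 = 1.387
Σt over all 7·7 pixels = 661257/8500 ≈ 77.7949412
V = pitch²·Σt = 1.94²·661257/8500 = 292.789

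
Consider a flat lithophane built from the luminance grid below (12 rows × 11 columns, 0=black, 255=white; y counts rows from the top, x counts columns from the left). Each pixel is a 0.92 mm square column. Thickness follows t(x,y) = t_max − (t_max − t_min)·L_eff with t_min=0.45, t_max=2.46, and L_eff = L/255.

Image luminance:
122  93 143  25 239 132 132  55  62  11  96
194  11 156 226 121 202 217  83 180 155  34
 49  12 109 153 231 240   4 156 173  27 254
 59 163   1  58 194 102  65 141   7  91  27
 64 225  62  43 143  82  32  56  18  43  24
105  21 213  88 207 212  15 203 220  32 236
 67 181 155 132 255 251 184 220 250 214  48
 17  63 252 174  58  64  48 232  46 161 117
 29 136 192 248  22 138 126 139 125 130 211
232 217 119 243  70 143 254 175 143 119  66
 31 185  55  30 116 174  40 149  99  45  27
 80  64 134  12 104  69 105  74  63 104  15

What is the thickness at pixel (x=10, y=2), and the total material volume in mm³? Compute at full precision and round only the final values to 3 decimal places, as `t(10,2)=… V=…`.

t(10,2)=0.458 V=170.832

span = t_max - t_min = 2.46 - 0.45 = 2.010
L(10,2) = 254, L_eff = 254/255 = 0.996078
t(10,2) = 2.46 - 2.010·0.996078 = 0.458
Σt over all 12·11 pixels = 171559/850 ≈ 201.8341176
V = pitch²·Σt = 0.92²·171559/850 = 170.832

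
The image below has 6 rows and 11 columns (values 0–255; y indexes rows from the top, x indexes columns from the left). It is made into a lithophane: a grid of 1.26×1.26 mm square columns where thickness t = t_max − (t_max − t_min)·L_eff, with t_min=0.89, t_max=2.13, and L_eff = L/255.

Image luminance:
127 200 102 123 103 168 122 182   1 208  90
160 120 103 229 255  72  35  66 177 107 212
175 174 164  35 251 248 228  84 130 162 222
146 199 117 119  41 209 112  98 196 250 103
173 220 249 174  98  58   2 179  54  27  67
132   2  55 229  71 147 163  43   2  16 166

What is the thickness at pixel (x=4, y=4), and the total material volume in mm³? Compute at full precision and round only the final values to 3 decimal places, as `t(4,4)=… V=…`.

span = t_max - t_min = 2.13 - 0.89 = 1.240
L(4,4) = 98, L_eff = 98/255 = 0.384314
t(4,4) = 2.13 - 1.240·0.384314 = 1.653
Σt over all 6·11 pixels = 1249771/12750 ≈ 98.0212549
V = pitch²·Σt = 1.26²·1249771/12750 = 155.619

t(4,4)=1.653 V=155.619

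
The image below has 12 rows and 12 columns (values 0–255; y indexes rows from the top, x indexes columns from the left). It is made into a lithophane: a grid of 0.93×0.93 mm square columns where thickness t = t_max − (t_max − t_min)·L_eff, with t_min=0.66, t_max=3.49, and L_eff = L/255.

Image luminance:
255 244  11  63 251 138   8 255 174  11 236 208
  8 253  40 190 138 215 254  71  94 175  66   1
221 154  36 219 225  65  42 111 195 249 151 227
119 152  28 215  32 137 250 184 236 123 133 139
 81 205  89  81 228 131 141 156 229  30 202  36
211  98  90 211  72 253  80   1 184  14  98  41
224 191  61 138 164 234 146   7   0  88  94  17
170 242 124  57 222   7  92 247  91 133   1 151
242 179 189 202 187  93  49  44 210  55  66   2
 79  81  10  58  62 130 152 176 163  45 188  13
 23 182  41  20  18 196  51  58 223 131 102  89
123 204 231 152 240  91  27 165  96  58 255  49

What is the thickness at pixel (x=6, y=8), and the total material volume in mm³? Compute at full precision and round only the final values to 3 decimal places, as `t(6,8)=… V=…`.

t(6,8)=2.946 V=258.384

span = t_max - t_min = 3.49 - 0.66 = 2.830
L(6,8) = 49, L_eff = 49/255 = 0.192157
t(6,8) = 3.49 - 2.830·0.192157 = 2.946
Σt over all 12·12 pixels = 1523597/5100 ≈ 298.7445098
V = pitch²·Σt = 0.93²·1523597/5100 = 258.384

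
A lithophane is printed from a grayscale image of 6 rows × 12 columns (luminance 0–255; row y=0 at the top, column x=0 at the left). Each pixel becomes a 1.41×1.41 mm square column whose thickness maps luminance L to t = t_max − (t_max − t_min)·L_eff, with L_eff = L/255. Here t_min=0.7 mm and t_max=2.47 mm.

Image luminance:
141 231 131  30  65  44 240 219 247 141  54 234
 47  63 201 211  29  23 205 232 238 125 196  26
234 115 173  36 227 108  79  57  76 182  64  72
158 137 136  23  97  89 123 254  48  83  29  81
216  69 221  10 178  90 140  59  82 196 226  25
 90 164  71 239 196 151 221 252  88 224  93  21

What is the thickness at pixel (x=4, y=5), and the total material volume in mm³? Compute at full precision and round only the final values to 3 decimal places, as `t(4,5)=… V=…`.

span = t_max - t_min = 2.47 - 0.7 = 1.770
L(4,5) = 196, L_eff = 196/255 = 0.768627
t(4,5) = 2.47 - 1.770·0.768627 = 1.110
Σt over all 6·12 pixels = 239614/2125 ≈ 112.7595294
V = pitch²·Σt = 1.41²·239614/2125 = 224.177

t(4,5)=1.110 V=224.177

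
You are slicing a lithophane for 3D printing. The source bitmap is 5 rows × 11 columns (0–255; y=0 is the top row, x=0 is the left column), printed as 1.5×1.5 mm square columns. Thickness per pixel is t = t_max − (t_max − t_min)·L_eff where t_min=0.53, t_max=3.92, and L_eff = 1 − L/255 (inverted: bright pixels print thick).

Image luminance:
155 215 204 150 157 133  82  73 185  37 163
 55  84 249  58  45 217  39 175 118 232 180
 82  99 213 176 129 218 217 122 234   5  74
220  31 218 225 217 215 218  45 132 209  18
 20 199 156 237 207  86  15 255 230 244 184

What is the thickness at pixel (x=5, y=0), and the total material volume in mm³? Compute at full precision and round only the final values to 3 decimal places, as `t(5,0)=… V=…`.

t(5,0)=2.298 V=309.548

span = t_max - t_min = 3.92 - 0.53 = 3.390
L(5,0) = 133, L_eff = 1 - 133/255 = 0.478431 (inverted)
t(5,0) = 3.92 - 3.390·0.478431 = 2.298
Σt over all 5·11 pixels = 1169403/8500 ≈ 137.5768235
V = pitch²·Σt = 1.5²·1169403/8500 = 309.548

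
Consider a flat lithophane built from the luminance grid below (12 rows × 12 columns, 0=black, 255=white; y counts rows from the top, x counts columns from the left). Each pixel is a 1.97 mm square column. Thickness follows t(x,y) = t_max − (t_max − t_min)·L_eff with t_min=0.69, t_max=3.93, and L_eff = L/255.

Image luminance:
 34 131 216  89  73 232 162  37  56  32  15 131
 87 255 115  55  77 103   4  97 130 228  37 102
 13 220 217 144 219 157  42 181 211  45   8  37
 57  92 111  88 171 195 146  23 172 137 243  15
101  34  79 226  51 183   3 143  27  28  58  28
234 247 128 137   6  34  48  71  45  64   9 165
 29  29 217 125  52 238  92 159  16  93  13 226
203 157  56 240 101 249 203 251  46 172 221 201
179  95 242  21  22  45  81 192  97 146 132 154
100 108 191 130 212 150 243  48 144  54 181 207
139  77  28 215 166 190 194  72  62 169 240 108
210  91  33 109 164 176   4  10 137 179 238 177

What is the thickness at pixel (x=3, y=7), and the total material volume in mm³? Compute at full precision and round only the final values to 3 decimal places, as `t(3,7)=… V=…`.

span = t_max - t_min = 3.93 - 0.69 = 3.240
L(3,7) = 240, L_eff = 240/255 = 0.941176
t(3,7) = 3.93 - 3.240·0.941176 = 0.881
Σt over all 12·12 pixels = 734346/2125 ≈ 345.5745882
V = pitch²·Σt = 1.97²·734346/2125 = 1341.140

t(3,7)=0.881 V=1341.140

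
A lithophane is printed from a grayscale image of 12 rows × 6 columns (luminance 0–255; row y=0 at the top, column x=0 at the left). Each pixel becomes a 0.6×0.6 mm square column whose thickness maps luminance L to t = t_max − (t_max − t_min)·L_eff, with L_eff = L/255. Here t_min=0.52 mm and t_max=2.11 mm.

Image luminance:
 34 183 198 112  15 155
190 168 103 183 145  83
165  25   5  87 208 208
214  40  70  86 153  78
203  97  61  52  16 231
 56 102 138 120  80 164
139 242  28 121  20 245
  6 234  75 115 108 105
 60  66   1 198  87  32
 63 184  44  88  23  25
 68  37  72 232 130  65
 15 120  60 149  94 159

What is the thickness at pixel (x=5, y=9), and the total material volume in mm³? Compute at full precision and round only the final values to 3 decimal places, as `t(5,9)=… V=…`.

span = t_max - t_min = 2.11 - 0.52 = 1.590
L(5,9) = 25, L_eff = 25/255 = 0.098039
t(5,9) = 2.11 - 1.590·0.098039 = 1.954
Σt over all 12·6 pixels = 440603/4250 ≈ 103.6712941
V = pitch²·Σt = 0.6²·440603/4250 = 37.322

t(5,9)=1.954 V=37.322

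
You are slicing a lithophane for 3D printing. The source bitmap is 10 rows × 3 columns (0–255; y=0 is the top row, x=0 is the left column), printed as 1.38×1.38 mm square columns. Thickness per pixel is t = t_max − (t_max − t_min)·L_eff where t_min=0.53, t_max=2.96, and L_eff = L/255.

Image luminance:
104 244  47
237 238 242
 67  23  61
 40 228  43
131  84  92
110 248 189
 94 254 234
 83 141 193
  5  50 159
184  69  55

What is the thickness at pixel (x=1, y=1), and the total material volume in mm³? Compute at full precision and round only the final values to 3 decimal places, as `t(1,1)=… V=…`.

t(1,1)=0.692 V=97.445

span = t_max - t_min = 2.96 - 0.53 = 2.430
L(1,1) = 238, L_eff = 238/255 = 0.933333
t(1,1) = 2.96 - 2.430·0.933333 = 0.692
Σt over all 10·3 pixels = 434931/8500 ≈ 51.1683529
V = pitch²·Σt = 1.38²·434931/8500 = 97.445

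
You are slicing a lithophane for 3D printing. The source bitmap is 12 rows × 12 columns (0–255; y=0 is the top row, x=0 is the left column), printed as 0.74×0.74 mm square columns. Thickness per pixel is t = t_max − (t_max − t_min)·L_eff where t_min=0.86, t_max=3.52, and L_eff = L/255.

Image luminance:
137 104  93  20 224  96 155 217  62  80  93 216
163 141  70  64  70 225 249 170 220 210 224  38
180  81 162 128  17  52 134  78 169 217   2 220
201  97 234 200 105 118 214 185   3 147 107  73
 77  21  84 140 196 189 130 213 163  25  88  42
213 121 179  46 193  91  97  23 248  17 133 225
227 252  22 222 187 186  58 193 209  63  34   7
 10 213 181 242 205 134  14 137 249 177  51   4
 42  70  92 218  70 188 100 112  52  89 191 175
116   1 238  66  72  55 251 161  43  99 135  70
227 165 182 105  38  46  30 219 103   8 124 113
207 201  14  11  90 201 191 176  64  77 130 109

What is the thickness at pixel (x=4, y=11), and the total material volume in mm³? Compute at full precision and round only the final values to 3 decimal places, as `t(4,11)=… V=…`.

span = t_max - t_min = 3.52 - 0.86 = 2.660
L(4,11) = 90, L_eff = 90/255 = 0.352941
t(4,11) = 3.52 - 2.660·0.352941 = 2.581
Σt over all 12·12 pixels = 4037731/12750 ≈ 316.6847843
V = pitch²·Σt = 0.74²·4037731/12750 = 173.417

t(4,11)=2.581 V=173.417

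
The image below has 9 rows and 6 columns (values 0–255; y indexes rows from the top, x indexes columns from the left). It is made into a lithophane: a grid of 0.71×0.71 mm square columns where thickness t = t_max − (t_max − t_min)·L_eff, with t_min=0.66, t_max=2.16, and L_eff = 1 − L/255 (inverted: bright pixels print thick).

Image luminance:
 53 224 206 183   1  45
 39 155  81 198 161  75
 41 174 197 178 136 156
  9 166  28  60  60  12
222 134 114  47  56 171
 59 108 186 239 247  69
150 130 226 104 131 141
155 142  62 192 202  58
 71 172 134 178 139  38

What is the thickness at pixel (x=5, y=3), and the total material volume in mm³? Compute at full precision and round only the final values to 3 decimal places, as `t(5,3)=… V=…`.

t(5,3)=0.731 V=37.878

span = t_max - t_min = 2.16 - 0.66 = 1.500
L(5,3) = 12, L_eff = 1 - 12/255 = 0.952941 (inverted)
t(5,3) = 2.16 - 1.500·0.952941 = 0.731
Σt over all 9·6 pixels = 75.14
V = pitch²·Σt = 0.71²·75.14 = 37.878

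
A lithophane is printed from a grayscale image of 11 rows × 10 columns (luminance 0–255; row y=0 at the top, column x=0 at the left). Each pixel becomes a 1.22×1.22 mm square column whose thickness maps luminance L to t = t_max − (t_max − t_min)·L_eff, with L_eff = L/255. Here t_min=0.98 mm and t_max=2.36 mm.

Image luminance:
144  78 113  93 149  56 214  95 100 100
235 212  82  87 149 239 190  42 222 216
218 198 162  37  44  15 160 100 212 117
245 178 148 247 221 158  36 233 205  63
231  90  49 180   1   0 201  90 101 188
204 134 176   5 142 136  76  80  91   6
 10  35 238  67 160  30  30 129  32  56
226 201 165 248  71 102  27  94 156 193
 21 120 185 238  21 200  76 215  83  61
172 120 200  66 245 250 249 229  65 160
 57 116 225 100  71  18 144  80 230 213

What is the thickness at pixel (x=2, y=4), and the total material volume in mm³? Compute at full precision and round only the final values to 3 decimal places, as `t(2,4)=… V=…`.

span = t_max - t_min = 2.36 - 0.98 = 1.380
L(2,4) = 49, L_eff = 49/255 = 0.192157
t(2,4) = 2.36 - 1.380·0.192157 = 2.095
Σt over all 11·10 pixels = 384969/2125 ≈ 181.1618824
V = pitch²·Σt = 1.22²·384969/2125 = 269.641

t(2,4)=2.095 V=269.641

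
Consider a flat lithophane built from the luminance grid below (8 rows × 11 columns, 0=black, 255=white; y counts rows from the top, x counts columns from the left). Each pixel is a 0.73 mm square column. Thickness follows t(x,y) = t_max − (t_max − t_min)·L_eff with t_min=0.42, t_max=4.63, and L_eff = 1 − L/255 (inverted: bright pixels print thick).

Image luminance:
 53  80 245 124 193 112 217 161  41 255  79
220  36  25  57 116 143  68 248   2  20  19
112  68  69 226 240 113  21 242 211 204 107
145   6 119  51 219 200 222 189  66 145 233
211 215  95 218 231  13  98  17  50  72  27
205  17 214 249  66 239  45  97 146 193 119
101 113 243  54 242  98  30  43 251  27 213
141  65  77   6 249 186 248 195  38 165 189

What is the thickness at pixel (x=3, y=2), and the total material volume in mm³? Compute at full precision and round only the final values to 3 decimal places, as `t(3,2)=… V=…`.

span = t_max - t_min = 4.63 - 0.42 = 4.210
L(3,2) = 226, L_eff = 1 - 226/255 = 0.113725 (inverted)
t(3,2) = 4.63 - 4.210·0.113725 = 4.151
Σt over all 8·11 pixels = 5797873/25500 ≈ 227.3675686
V = pitch²·Σt = 0.73²·5797873/25500 = 121.164

t(3,2)=4.151 V=121.164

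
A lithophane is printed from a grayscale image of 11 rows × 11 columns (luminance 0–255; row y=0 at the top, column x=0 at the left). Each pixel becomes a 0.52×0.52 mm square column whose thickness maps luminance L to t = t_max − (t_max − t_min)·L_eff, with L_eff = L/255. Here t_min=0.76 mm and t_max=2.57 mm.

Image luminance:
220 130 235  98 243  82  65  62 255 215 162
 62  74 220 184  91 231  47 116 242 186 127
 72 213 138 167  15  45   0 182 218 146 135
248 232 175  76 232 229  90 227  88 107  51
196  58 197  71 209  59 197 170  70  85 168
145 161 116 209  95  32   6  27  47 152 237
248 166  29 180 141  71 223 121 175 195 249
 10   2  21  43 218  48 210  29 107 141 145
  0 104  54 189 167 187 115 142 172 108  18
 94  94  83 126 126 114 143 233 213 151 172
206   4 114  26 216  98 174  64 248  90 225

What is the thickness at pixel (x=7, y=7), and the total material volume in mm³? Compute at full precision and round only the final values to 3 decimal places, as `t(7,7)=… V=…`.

t(7,7)=2.364 V=53.028

span = t_max - t_min = 2.57 - 0.76 = 1.810
L(7,7) = 29, L_eff = 29/255 = 0.113725
t(7,7) = 2.57 - 1.810·0.113725 = 2.364
Σt over all 11·11 pixels = 1666931/8500 ≈ 196.1095294
V = pitch²·Σt = 0.52²·1666931/8500 = 53.028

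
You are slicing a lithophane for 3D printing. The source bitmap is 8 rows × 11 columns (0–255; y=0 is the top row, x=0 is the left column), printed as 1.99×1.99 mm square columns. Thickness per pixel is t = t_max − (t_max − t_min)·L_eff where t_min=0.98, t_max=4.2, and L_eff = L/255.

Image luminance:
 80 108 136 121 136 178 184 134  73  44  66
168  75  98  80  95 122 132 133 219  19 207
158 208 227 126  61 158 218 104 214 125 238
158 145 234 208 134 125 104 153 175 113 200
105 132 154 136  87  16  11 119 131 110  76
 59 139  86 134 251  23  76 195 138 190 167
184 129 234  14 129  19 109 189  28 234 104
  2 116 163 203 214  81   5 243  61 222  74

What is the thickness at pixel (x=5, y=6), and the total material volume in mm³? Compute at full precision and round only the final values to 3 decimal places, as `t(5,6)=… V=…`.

span = t_max - t_min = 4.2 - 0.98 = 3.220
L(5,6) = 19, L_eff = 19/255 = 0.074510
t(5,6) = 4.2 - 3.220·0.074510 = 3.960
Σt over all 8·11 pixels = 1431577/6375 ≈ 224.5610980
V = pitch²·Σt = 1.99²·1431577/6375 = 889.284

t(5,6)=3.960 V=889.284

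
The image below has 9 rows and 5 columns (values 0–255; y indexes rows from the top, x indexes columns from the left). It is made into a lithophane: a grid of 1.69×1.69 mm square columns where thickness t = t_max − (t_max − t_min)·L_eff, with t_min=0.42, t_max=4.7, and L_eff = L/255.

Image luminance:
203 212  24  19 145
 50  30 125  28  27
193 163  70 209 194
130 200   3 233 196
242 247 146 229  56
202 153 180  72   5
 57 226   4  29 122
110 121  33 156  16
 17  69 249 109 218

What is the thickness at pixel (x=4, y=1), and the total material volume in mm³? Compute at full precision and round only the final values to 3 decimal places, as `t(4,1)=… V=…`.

t(4,1)=4.247 V=339.353

span = t_max - t_min = 4.7 - 0.42 = 4.280
L(4,1) = 27, L_eff = 27/255 = 0.105882
t(4,1) = 4.7 - 4.280·0.105882 = 4.247
Σt over all 9·5 pixels = 1514917/12750 ≈ 118.8170196
V = pitch²·Σt = 1.69²·1514917/12750 = 339.353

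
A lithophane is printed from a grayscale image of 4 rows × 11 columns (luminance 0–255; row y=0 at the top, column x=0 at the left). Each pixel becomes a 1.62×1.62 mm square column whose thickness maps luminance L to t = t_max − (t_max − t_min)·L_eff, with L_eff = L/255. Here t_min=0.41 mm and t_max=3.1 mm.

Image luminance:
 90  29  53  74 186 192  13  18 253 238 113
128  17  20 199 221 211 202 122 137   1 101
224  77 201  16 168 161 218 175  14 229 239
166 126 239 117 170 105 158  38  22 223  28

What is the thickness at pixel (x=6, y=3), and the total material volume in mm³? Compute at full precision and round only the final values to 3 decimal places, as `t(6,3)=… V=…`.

span = t_max - t_min = 3.1 - 0.41 = 2.690
L(6,3) = 158, L_eff = 158/255 = 0.619608
t(6,3) = 3.1 - 2.690·0.619608 = 1.433
Σt over all 4·11 pixels = 484073/6375 ≈ 75.9330196
V = pitch²·Σt = 1.62²·484073/6375 = 199.279

t(6,3)=1.433 V=199.279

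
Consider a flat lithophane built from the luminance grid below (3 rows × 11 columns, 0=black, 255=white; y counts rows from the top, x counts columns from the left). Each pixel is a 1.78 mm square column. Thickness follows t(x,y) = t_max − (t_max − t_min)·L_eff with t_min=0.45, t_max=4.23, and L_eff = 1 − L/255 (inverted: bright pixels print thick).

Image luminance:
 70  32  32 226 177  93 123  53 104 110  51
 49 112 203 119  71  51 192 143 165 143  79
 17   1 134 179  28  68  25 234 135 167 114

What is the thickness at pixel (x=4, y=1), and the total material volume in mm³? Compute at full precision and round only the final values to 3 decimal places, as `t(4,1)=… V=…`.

t(4,1)=1.502 V=211.435

span = t_max - t_min = 4.23 - 0.45 = 3.780
L(4,1) = 71, L_eff = 1 - 71/255 = 0.721569 (inverted)
t(4,1) = 4.23 - 3.780·0.721569 = 1.502
Σt over all 3·11 pixels = 22689/340 ≈ 66.7323529
V = pitch²·Σt = 1.78²·22689/340 = 211.435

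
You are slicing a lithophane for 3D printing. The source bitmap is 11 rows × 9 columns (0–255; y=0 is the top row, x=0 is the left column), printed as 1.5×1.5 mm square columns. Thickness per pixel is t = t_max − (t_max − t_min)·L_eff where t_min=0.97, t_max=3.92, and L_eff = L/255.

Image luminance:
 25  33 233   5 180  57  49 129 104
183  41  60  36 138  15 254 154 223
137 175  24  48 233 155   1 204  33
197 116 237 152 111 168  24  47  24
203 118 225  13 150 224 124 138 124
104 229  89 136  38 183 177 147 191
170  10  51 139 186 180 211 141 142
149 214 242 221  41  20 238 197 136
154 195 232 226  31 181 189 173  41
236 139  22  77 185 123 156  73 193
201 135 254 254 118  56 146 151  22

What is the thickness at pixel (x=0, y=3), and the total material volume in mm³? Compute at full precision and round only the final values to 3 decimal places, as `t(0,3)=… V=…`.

span = t_max - t_min = 3.92 - 0.97 = 2.950
L(0,3) = 197, L_eff = 197/255 = 0.772549
t(0,3) = 3.92 - 2.950·0.772549 = 1.641
Σt over all 11·9 pixels = 398779/1700 ≈ 234.5758824
V = pitch²·Σt = 1.5²·398779/1700 = 527.796

t(0,3)=1.641 V=527.796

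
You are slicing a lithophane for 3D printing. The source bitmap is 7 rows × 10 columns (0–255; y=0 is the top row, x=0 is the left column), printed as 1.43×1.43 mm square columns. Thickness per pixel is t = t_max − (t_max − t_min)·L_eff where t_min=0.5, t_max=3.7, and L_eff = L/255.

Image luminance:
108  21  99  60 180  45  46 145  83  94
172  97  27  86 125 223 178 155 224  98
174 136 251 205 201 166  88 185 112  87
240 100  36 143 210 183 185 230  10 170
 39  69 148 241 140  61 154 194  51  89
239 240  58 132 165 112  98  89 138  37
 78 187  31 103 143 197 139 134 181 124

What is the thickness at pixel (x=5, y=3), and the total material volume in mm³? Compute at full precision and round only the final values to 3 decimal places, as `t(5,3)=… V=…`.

span = t_max - t_min = 3.7 - 0.5 = 3.200
L(5,3) = 183, L_eff = 183/255 = 0.717647
t(5,3) = 3.7 - 3.200·0.717647 = 1.404
Σt over all 7·10 pixels = 61067/425 ≈ 143.6870588
V = pitch²·Σt = 1.43²·61067/425 = 293.826

t(5,3)=1.404 V=293.826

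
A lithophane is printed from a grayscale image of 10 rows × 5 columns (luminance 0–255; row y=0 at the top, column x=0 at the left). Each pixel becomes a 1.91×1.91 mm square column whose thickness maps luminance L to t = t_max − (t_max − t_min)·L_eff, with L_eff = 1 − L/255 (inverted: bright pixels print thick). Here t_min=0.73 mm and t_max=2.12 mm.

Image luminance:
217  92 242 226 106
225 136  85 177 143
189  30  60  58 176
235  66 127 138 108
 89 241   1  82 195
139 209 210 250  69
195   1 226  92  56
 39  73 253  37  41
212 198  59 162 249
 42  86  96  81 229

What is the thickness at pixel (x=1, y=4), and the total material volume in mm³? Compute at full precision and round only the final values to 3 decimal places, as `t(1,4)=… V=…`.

span = t_max - t_min = 2.12 - 0.73 = 1.390
L(1,4) = 241, L_eff = 1 - 241/255 = 0.054902 (inverted)
t(1,4) = 2.12 - 1.390·0.054902 = 2.044
Σt over all 10·5 pixels = 934361/12750 ≈ 73.2832157
V = pitch²·Σt = 1.91²·934361/12750 = 267.344

t(1,4)=2.044 V=267.344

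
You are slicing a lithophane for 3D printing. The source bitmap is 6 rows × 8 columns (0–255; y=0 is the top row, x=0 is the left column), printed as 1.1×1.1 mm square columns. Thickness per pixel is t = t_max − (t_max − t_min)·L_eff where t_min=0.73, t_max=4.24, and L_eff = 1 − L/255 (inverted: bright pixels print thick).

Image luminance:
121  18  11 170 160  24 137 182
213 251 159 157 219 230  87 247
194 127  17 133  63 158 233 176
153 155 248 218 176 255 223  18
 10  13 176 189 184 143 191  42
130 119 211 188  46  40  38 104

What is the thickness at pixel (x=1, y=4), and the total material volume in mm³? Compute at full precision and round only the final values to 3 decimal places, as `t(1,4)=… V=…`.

t(1,4)=0.909 V=154.938

span = t_max - t_min = 4.24 - 0.73 = 3.510
L(1,4) = 13, L_eff = 1 - 13/255 = 0.949020 (inverted)
t(1,4) = 4.24 - 3.510·0.949020 = 0.909
Σt over all 6·8 pixels = 1088409/8500 ≈ 128.0481176
V = pitch²·Σt = 1.1²·1088409/8500 = 154.938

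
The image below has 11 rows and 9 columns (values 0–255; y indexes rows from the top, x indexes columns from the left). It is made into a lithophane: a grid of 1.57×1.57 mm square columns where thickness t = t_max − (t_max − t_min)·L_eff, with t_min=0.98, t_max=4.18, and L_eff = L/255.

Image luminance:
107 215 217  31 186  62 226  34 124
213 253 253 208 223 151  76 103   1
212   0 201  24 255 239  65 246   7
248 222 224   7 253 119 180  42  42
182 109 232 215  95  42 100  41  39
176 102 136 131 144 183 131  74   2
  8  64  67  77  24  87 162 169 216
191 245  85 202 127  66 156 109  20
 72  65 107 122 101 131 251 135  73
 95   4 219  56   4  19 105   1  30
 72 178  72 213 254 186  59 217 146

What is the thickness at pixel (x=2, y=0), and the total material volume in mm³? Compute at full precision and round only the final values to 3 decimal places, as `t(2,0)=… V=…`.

span = t_max - t_min = 4.18 - 0.98 = 3.200
L(2,0) = 217, L_eff = 217/255 = 0.850980
t(2,0) = 4.18 - 3.200·0.850980 = 1.457
Σt over all 11·9 pixels = 218787/850 ≈ 257.3964706
V = pitch²·Σt = 1.57²·218787/850 = 634.457

t(2,0)=1.457 V=634.457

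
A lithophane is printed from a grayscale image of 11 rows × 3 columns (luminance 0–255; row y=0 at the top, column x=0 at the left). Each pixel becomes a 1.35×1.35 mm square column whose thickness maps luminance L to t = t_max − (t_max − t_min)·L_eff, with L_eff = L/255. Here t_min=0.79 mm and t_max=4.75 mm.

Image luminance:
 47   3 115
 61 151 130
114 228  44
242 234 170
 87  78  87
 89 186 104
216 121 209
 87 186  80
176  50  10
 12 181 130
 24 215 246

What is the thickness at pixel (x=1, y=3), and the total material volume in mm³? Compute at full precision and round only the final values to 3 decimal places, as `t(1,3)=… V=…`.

t(1,3)=1.116 V=169.269

span = t_max - t_min = 4.75 - 0.79 = 3.960
L(1,3) = 234, L_eff = 234/255 = 0.917647
t(1,3) = 4.75 - 3.960·0.917647 = 1.116
Σt over all 11·3 pixels = 789459/8500 ≈ 92.8775294
V = pitch²·Σt = 1.35²·789459/8500 = 169.269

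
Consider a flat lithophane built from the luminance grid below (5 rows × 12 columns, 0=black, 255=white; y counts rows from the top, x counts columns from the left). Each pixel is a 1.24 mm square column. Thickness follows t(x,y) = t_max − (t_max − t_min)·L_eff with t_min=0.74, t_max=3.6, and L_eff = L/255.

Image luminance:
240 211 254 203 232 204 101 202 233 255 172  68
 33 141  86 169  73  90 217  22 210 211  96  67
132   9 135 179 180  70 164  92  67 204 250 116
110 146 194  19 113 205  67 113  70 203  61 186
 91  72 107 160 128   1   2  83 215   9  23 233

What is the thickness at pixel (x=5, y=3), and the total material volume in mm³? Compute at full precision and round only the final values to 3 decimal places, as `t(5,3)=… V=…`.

span = t_max - t_min = 3.6 - 0.74 = 2.860
L(5,3) = 205, L_eff = 205/255 = 0.803922
t(5,3) = 3.6 - 2.860·0.803922 = 1.301
Σt over all 5·12 pixels = 1610143/12750 ≈ 126.2857255
V = pitch²·Σt = 1.24²·1610143/12750 = 194.177

t(5,3)=1.301 V=194.177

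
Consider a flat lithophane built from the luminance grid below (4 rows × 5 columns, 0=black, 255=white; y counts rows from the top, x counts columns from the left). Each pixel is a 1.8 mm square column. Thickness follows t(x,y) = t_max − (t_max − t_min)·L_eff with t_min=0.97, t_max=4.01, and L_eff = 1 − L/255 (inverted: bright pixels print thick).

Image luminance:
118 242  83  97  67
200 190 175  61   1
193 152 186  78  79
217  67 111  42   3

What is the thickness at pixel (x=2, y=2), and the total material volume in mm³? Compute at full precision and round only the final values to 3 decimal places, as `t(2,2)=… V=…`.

t(2,2)=3.187 V=154.090

span = t_max - t_min = 4.01 - 0.97 = 3.040
L(2,2) = 186, L_eff = 1 - 186/255 = 0.270588 (inverted)
t(2,2) = 4.01 - 3.040·0.270588 = 3.187
Σt over all 4·5 pixels = 303187/6375 ≈ 47.5587451
V = pitch²·Σt = 1.8²·303187/6375 = 154.090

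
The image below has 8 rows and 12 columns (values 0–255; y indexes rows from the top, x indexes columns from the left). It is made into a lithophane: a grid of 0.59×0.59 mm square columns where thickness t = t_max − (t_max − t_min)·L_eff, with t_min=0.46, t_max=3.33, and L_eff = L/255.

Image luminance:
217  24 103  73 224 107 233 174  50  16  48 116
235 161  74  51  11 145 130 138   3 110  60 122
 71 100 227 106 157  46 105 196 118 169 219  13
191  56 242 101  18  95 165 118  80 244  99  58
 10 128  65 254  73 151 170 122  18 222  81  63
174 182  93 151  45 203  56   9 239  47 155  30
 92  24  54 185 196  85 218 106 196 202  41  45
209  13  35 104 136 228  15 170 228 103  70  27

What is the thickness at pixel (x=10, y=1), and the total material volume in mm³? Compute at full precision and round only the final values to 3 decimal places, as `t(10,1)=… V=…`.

span = t_max - t_min = 3.33 - 0.46 = 2.870
L(10,1) = 60, L_eff = 60/255 = 0.235294
t(10,1) = 3.33 - 2.870·0.235294 = 2.655
Σt over all 8·12 pixels = 825681/4250 ≈ 194.2778824
V = pitch²·Σt = 0.59²·825681/4250 = 67.628

t(10,1)=2.655 V=67.628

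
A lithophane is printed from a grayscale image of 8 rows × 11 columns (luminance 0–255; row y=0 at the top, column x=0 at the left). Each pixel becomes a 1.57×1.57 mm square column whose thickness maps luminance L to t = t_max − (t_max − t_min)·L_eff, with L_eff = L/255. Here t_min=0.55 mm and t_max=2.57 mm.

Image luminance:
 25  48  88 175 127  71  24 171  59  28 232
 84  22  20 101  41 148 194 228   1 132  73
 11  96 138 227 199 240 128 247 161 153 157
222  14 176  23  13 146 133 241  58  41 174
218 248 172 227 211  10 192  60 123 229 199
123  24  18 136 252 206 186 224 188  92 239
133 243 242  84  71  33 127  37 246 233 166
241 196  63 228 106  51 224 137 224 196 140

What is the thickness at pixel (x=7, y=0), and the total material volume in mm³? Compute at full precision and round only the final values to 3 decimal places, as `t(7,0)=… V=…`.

span = t_max - t_min = 2.57 - 0.55 = 2.020
L(7,0) = 171, L_eff = 171/255 = 0.670588
t(7,0) = 2.57 - 2.020·0.670588 = 1.215
Σt over all 8·11 pixels = 831326/6375 ≈ 130.4040784
V = pitch²·Σt = 1.57²·831326/6375 = 321.433

t(7,0)=1.215 V=321.433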